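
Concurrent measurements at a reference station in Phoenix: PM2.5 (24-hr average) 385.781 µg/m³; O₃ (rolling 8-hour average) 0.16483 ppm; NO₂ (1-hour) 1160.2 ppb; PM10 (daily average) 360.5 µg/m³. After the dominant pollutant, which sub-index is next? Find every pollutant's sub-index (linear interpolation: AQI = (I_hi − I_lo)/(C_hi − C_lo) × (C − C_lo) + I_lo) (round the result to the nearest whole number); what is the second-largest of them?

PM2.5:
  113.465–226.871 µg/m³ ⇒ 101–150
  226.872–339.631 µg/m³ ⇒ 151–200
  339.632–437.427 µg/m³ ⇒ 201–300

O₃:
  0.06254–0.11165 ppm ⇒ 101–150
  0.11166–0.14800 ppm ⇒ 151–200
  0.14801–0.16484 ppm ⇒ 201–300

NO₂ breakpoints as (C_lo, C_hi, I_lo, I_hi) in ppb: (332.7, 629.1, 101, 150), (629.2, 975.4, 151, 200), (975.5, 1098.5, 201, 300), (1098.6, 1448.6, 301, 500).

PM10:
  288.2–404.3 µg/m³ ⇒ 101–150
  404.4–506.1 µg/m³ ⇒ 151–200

PM2.5: 385.781 lies in 339.632–437.427, so I_lo=201, I_hi=300, C_lo=339.632, C_hi=437.427.
(300−201)/(437.427−339.632) × (385.781−339.632) + 201 = 99/97.795 × 46.149 + 201 ≈ 247.72 → 248.
O₃: 0.16483 lies in 0.14801–0.16484, so I_lo=201, I_hi=300, C_lo=0.14801, C_hi=0.16484.
(300−201)/(0.16484−0.14801) × (0.16483−0.14801) + 201 = 99/0.01683 × 0.01682 + 201 ≈ 299.94 → 300.
NO₂: row 1098.6–1448.6 (AQI 301–500). (500−301)·(1160.2−1098.6)/(1448.6−1098.6) + 301 = 199·61.6/350.0 + 301 ≈ 336.02 → 336.
PM10 360.5: bracket 288.2–404.3 → index 101–150; slope 49/116.1, offset 72.3.
AQI = 101 + 49/116.1·72.3 ≈ 131.51 ⇒ 132.
Sub-indices: PM2.5→248, O₃→300, NO₂→336, PM10→132. Ranked high→low: 336, 300, 248, 132. Second-highest sub-index = 300.

300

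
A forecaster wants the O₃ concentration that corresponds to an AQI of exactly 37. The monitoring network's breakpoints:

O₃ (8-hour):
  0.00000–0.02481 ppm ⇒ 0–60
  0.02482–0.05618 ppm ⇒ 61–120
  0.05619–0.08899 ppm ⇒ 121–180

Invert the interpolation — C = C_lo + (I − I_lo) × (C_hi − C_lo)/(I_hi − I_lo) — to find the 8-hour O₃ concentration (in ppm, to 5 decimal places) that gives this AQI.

AQI 37 lies in the 0–60 band, which corresponds to 0.00000–0.02481 ppm.
C = 0.00000 + (37−0)×(0.02481−0.00000)/(60−0) = 0.00000 + 37×0.02481/60 ≈ 0.0152995 ppm → 0.01530 ppm to 5 dp.

0.01530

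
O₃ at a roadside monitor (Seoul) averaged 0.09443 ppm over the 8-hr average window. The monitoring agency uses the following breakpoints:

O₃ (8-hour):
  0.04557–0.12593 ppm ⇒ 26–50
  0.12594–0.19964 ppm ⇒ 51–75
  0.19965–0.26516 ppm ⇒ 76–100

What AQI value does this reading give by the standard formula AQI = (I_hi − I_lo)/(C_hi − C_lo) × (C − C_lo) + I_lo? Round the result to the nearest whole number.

O₃: 0.09443 lies in 0.04557–0.12593, so I_lo=26, I_hi=50, C_lo=0.04557, C_hi=0.12593.
(50−26)/(0.12593−0.04557) × (0.09443−0.04557) + 26 = 24/0.08036 × 0.04886 + 26 ≈ 40.59 → 41.

41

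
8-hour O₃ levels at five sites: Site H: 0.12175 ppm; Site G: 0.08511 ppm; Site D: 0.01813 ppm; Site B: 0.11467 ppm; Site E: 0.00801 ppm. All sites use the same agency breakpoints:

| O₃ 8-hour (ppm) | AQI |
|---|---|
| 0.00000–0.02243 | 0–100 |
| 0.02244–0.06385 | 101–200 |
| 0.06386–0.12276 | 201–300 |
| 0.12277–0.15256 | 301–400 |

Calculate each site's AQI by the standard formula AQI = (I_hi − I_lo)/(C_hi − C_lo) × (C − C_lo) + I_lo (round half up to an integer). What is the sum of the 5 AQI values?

Site H: row 0.06386–0.12276 (AQI 201–300). (300−201)·(0.12175−0.06386)/(0.12276−0.06386) + 201 = 99·0.05789/0.05890 + 201 ≈ 298.30 → 298.
Site G 0.08511: bracket 0.06386–0.12276 → index 201–300; slope 99/0.05890, offset 0.02125.
AQI = 201 + 99/0.05890·0.02125 ≈ 236.72 ⇒ 237.
Site D: 0.01813 lies in 0.00000–0.02243, so I_lo=0, I_hi=100, C_lo=0.00000, C_hi=0.02243.
(100−0)/(0.02243−0.00000) × (0.01813−0.00000) + 0 = 100/0.02243 × 0.01813 + 0 ≈ 80.83 → 81.
Site B: 0.11467 lies in 0.06386–0.12276, so I_lo=201, I_hi=300, C_lo=0.06386, C_hi=0.12276.
(300−201)/(0.12276−0.06386) × (0.11467−0.06386) + 201 = 99/0.05890 × 0.05081 + 201 ≈ 286.40 → 286.
Site E: 0.00801 lies in 0.00000–0.02243, so I_lo=0, I_hi=100, C_lo=0.00000, C_hi=0.02243.
(100−0)/(0.02243−0.00000) × (0.00801−0.00000) + 0 = 100/0.02243 × 0.00801 + 0 ≈ 35.71 → 36.
AQIs: Site H=298, Site G=237, Site D=81, Site B=286, Site E=36. Sum = 298 + 237 + 81 + 286 + 36 = 938.

938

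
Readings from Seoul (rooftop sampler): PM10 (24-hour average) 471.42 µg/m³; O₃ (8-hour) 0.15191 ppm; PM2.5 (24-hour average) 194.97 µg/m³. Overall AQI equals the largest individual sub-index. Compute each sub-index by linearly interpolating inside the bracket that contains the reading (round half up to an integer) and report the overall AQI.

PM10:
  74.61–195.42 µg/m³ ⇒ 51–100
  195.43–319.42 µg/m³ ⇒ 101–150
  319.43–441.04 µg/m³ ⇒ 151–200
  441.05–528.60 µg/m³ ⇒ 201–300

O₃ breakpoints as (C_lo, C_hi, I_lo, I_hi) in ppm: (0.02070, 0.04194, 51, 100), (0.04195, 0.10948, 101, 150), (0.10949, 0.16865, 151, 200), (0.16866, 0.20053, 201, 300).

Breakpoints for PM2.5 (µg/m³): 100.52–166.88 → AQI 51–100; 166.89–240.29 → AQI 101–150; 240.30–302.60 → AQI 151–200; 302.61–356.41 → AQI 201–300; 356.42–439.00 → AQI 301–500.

PM10: 471.42 ∈ [441.05, 528.60] ↔ index [201, 300].
201 + (471.42−441.05)·(300−201)/(528.60−441.05) = 201 + 30.37·99/87.55 ≈ 235.34, so AQI = 235.
O₃: 0.15191 lies in 0.10949–0.16865, so I_lo=151, I_hi=200, C_lo=0.10949, C_hi=0.16865.
(200−151)/(0.16865−0.10949) × (0.15191−0.10949) + 151 = 49/0.05916 × 0.04242 + 151 ≈ 186.13 → 186.
PM2.5 194.97: bracket 166.89–240.29 → index 101–150; slope 49/73.40, offset 28.08.
AQI = 101 + 49/73.40·28.08 ≈ 119.75 ⇒ 120.
Sub-indices: PM10→235, O₃→186, PM2.5→120. Overall AQI = max = 235; dominant pollutant is PM10.

235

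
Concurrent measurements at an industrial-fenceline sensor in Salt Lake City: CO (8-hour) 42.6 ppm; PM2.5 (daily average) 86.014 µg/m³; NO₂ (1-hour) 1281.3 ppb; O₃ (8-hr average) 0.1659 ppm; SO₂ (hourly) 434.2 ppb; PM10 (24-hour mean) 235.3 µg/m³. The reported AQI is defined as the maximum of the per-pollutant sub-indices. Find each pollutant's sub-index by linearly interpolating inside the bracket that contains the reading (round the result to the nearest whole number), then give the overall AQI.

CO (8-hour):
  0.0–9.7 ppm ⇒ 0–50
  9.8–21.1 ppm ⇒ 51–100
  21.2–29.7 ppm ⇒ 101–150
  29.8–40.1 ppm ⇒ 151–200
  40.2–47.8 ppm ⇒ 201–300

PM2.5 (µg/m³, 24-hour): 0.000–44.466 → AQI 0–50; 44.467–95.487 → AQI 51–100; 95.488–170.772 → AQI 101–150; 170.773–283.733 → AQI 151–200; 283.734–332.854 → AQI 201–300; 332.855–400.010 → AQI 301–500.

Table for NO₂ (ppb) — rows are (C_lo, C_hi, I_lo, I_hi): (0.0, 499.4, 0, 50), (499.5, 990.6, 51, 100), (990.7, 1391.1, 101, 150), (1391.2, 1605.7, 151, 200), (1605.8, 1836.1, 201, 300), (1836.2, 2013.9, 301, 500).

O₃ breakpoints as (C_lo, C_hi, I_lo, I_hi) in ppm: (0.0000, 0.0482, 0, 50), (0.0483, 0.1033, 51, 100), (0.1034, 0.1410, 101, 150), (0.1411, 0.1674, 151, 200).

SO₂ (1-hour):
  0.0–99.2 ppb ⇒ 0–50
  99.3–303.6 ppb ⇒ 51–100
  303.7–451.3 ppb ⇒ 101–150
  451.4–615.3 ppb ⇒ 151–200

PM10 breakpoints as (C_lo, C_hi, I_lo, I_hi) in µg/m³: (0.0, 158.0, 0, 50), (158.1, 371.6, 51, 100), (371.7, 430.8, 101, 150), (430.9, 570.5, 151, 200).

232

CO 42.6: bracket 40.2–47.8 → index 201–300; slope 99/7.6, offset 2.4.
AQI = 201 + 99/7.6·2.4 ≈ 232.26 ⇒ 232.
PM2.5 86.014: bracket 44.467–95.487 → index 51–100; slope 49/51.020, offset 41.547.
AQI = 51 + 49/51.020·41.547 ≈ 90.90 ⇒ 91.
NO₂: 1281.3 ∈ [990.7, 1391.1] ↔ index [101, 150].
101 + (1281.3−990.7)·(150−101)/(1391.1−990.7) = 101 + 290.6·49/400.4 ≈ 136.56, so AQI = 137.
O₃: 0.1659 lies in 0.1411–0.1674, so I_lo=151, I_hi=200, C_lo=0.1411, C_hi=0.1674.
(200−151)/(0.1674−0.1411) × (0.1659−0.1411) + 151 = 49/0.0263 × 0.0248 + 151 ≈ 197.21 → 197.
SO₂ 434.2: bracket 303.7–451.3 → index 101–150; slope 49/147.6, offset 130.5.
AQI = 101 + 49/147.6·130.5 ≈ 144.32 ⇒ 144.
PM10: 235.3 ∈ [158.1, 371.6] ↔ index [51, 100].
51 + (235.3−158.1)·(100−51)/(371.6−158.1) = 51 + 77.2·49/213.5 ≈ 68.72, so AQI = 69.
Sub-indices: CO→232, PM2.5→91, NO₂→137, O₃→197, SO₂→144, PM10→69. Overall AQI = max = 232; dominant pollutant is CO.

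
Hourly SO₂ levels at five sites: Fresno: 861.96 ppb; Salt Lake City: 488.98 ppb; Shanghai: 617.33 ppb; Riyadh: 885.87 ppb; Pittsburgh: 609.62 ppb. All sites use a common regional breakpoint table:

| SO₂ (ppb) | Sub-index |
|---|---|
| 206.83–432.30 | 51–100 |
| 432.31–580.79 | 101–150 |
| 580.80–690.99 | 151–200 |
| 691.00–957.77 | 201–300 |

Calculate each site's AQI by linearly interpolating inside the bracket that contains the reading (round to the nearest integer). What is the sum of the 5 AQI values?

Fresno: row 691.00–957.77 (AQI 201–300). (300−201)·(861.96−691.00)/(957.77−691.00) + 201 = 99·170.96/266.77 + 201 ≈ 264.44 → 264.
Salt Lake City 488.98: bracket 432.31–580.79 → index 101–150; slope 49/148.48, offset 56.67.
AQI = 101 + 49/148.48·56.67 ≈ 119.70 ⇒ 120.
Shanghai: 617.33 ∈ [580.80, 690.99] ↔ index [151, 200].
151 + (617.33−580.80)·(200−151)/(690.99−580.80) = 151 + 36.53·49/110.19 ≈ 167.24, so AQI = 167.
Riyadh: row 691.00–957.77 (AQI 201–300). (300−201)·(885.87−691.00)/(957.77−691.00) + 201 = 99·194.87/266.77 + 201 ≈ 273.32 → 273.
Pittsburgh: 609.62 ∈ [580.80, 690.99] ↔ index [151, 200].
151 + (609.62−580.80)·(200−151)/(690.99−580.80) = 151 + 28.82·49/110.19 ≈ 163.82, so AQI = 164.
AQIs: Fresno=264, Salt Lake City=120, Shanghai=167, Riyadh=273, Pittsburgh=164. Sum = 264 + 120 + 167 + 273 + 164 = 988.

988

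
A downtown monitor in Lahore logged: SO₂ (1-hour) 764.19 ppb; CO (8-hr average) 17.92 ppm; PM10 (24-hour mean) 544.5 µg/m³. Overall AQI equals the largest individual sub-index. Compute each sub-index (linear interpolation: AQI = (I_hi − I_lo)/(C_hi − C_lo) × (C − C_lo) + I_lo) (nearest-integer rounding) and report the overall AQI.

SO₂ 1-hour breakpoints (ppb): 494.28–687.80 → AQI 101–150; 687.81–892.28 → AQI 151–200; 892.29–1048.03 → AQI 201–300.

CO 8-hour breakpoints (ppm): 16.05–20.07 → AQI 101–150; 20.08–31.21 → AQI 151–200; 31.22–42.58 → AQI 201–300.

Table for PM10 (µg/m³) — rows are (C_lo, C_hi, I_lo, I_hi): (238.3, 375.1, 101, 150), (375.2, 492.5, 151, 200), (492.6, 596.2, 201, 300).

SO₂: 764.19 ∈ [687.81, 892.28] ↔ index [151, 200].
151 + (764.19−687.81)·(200−151)/(892.28−687.81) = 151 + 76.38·49/204.47 ≈ 169.30, so AQI = 169.
CO: 17.92 lies in 16.05–20.07, so I_lo=101, I_hi=150, C_lo=16.05, C_hi=20.07.
(150−101)/(20.07−16.05) × (17.92−16.05) + 101 = 49/4.02 × 1.87 + 101 ≈ 123.79 → 124.
PM10 544.5: bracket 492.6–596.2 → index 201–300; slope 99/103.6, offset 51.9.
AQI = 201 + 99/103.6·51.9 ≈ 250.60 ⇒ 251.
Sub-indices: SO₂→169, CO→124, PM10→251. Overall AQI = max = 251; dominant pollutant is PM10.
AQI 251: Very Unhealthy.

251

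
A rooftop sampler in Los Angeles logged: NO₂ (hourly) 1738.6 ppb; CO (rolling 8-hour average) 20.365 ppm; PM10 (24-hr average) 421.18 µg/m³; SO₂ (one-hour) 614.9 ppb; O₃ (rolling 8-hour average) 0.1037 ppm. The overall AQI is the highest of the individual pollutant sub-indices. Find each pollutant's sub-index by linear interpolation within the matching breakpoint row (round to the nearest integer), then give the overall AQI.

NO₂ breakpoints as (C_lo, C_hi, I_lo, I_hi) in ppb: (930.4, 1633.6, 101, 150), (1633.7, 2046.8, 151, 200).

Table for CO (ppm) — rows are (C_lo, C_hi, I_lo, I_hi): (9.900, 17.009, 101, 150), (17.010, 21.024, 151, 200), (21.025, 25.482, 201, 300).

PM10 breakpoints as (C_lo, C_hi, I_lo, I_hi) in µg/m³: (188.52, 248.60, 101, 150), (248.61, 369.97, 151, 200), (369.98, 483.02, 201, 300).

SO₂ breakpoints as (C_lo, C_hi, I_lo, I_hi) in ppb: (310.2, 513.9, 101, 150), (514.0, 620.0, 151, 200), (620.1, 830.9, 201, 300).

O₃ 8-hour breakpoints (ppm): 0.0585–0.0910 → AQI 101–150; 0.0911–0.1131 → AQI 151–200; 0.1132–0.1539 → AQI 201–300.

NO₂ 1738.6: bracket 1633.7–2046.8 → index 151–200; slope 49/413.1, offset 104.9.
AQI = 151 + 49/413.1·104.9 ≈ 163.44 ⇒ 163.
CO 20.365: bracket 17.010–21.024 → index 151–200; slope 49/4.014, offset 3.355.
AQI = 151 + 49/4.014·3.355 ≈ 191.96 ⇒ 192.
PM10: 421.18 lies in 369.98–483.02, so I_lo=201, I_hi=300, C_lo=369.98, C_hi=483.02.
(300−201)/(483.02−369.98) × (421.18−369.98) + 201 = 99/113.04 × 51.20 + 201 ≈ 245.84 → 246.
SO₂: 614.9 ∈ [514.0, 620.0] ↔ index [151, 200].
151 + (614.9−514.0)·(200−151)/(620.0−514.0) = 151 + 100.9·49/106.0 ≈ 197.64, so AQI = 198.
O₃: 0.1037 ∈ [0.0911, 0.1131] ↔ index [151, 200].
151 + (0.1037−0.0911)·(200−151)/(0.1131−0.0911) = 151 + 0.0126·49/0.0220 ≈ 179.06, so AQI = 179.
Sub-indices: NO₂→163, CO→192, PM10→246, SO₂→198, O₃→179. Overall AQI = max = 246; dominant pollutant is PM10.

246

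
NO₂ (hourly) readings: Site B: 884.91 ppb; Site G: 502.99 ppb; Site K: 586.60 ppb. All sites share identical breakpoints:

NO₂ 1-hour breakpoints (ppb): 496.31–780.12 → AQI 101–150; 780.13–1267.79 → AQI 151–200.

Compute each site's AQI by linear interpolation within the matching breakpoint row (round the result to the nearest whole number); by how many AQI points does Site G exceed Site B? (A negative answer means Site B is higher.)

Site B 884.91: bracket 780.13–1267.79 → index 151–200; slope 49/487.66, offset 104.78.
AQI = 151 + 49/487.66·104.78 ≈ 161.53 ⇒ 162.
Site G: 502.99 lies in 496.31–780.12, so I_lo=101, I_hi=150, C_lo=496.31, C_hi=780.12.
(150−101)/(780.12−496.31) × (502.99−496.31) + 101 = 49/283.81 × 6.68 + 101 ≈ 102.15 → 102.
Site K: 586.60 ∈ [496.31, 780.12] ↔ index [101, 150].
101 + (586.60−496.31)·(150−101)/(780.12−496.31) = 101 + 90.29·49/283.81 ≈ 116.59, so AQI = 117.
AQIs: Site B=162, Site G=102, Site K=117. Site G (102) − Site B (162) = -60.

-60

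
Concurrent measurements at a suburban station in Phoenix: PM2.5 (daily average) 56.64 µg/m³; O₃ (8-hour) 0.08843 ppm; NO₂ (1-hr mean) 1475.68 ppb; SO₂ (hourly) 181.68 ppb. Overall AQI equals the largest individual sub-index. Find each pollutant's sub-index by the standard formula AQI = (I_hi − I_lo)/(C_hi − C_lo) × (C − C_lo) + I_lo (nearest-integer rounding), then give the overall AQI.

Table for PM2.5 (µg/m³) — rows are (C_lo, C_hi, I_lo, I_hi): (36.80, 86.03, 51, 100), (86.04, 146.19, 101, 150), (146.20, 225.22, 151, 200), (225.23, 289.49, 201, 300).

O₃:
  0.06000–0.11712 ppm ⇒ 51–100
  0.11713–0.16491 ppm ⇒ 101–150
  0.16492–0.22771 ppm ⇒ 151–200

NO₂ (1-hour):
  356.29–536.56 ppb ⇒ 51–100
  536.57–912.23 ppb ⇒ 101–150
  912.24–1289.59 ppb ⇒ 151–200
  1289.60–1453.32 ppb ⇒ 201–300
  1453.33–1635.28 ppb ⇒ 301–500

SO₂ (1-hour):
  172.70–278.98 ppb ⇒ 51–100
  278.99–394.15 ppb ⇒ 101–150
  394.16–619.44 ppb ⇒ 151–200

325

PM2.5: 56.64 ∈ [36.80, 86.03] ↔ index [51, 100].
51 + (56.64−36.80)·(100−51)/(86.03−36.80) = 51 + 19.84·49/49.23 ≈ 70.75, so AQI = 71.
O₃: 0.08843 ∈ [0.06000, 0.11712] ↔ index [51, 100].
51 + (0.08843−0.06000)·(100−51)/(0.11712−0.06000) = 51 + 0.02843·49/0.05712 ≈ 75.39, so AQI = 75.
NO₂: 1475.68 lies in 1453.33–1635.28, so I_lo=301, I_hi=500, C_lo=1453.33, C_hi=1635.28.
(500−301)/(1635.28−1453.33) × (1475.68−1453.33) + 301 = 199/181.95 × 22.35 + 301 ≈ 325.44 → 325.
SO₂: 181.68 ∈ [172.70, 278.98] ↔ index [51, 100].
51 + (181.68−172.70)·(100−51)/(278.98−172.70) = 51 + 8.98·49/106.28 ≈ 55.14, so AQI = 55.
Sub-indices: PM2.5→71, O₃→75, NO₂→325, SO₂→55. Overall AQI = max = 325; dominant pollutant is NO₂.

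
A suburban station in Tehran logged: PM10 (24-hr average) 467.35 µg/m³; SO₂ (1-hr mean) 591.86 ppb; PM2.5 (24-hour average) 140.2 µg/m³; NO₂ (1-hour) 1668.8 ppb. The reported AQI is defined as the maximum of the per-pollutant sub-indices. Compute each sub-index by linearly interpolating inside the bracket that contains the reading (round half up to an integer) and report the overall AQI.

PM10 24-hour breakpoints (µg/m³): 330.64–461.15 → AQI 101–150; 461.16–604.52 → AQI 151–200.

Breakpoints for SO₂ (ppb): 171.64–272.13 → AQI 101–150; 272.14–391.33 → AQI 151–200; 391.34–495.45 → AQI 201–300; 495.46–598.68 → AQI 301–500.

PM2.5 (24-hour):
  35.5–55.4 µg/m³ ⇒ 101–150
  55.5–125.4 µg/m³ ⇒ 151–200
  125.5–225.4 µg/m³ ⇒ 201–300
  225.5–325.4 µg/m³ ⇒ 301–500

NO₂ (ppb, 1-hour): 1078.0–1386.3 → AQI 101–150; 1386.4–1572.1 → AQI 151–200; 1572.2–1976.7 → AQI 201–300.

PM10 467.35: bracket 461.16–604.52 → index 151–200; slope 49/143.36, offset 6.19.
AQI = 151 + 49/143.36·6.19 ≈ 153.12 ⇒ 153.
SO₂: 591.86 lies in 495.46–598.68, so I_lo=301, I_hi=500, C_lo=495.46, C_hi=598.68.
(500−301)/(598.68−495.46) × (591.86−495.46) + 301 = 199/103.22 × 96.40 + 301 ≈ 486.85 → 487.
PM2.5: 140.2 ∈ [125.5, 225.4] ↔ index [201, 300].
201 + (140.2−125.5)·(300−201)/(225.4−125.5) = 201 + 14.7·99/99.9 ≈ 215.57, so AQI = 216.
NO₂: 1668.8 ∈ [1572.2, 1976.7] ↔ index [201, 300].
201 + (1668.8−1572.2)·(300−201)/(1976.7−1572.2) = 201 + 96.6·99/404.5 ≈ 224.64, so AQI = 225.
Sub-indices: PM10→153, SO₂→487, PM2.5→216, NO₂→225. Overall AQI = max = 487; dominant pollutant is SO₂.

487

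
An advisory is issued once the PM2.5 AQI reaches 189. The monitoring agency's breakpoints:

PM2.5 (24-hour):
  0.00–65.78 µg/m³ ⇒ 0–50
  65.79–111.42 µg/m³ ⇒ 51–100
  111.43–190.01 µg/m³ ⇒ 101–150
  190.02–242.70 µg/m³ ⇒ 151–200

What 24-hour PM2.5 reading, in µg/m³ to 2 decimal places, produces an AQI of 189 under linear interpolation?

AQI 189 lies in the 151–200 band, which corresponds to 190.02–242.70 µg/m³.
C = 190.02 + (189−151)×(242.70−190.02)/(200−151) = 190.02 + 38×52.68/49 ≈ 230.8739 µg/m³ → 230.87 µg/m³ to 2 dp.

230.87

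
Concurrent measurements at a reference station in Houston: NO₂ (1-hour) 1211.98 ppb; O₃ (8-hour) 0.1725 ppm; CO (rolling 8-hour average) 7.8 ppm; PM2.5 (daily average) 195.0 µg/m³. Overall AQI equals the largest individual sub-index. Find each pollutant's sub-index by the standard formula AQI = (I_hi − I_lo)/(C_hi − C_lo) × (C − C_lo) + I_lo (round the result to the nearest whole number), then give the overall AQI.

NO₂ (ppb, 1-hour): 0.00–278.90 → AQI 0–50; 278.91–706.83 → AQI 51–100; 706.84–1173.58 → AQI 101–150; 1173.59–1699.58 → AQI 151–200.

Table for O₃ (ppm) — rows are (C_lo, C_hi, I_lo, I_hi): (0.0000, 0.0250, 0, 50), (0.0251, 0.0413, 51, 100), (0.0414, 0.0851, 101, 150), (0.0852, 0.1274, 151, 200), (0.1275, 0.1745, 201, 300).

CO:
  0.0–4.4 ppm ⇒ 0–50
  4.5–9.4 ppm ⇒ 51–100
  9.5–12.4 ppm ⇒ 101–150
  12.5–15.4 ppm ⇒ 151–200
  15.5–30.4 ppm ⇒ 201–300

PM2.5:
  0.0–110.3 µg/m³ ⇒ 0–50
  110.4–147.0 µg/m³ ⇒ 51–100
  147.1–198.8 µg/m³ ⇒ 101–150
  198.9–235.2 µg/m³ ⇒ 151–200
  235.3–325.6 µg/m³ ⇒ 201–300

NO₂: 1211.98 ∈ [1173.59, 1699.58] ↔ index [151, 200].
151 + (1211.98−1173.59)·(200−151)/(1699.58−1173.59) = 151 + 38.39·49/525.99 ≈ 154.58, so AQI = 155.
O₃: 0.1725 ∈ [0.1275, 0.1745] ↔ index [201, 300].
201 + (0.1725−0.1275)·(300−201)/(0.1745−0.1275) = 201 + 0.0450·99/0.0470 ≈ 295.79, so AQI = 296.
CO: 7.8 lies in 4.5–9.4, so I_lo=51, I_hi=100, C_lo=4.5, C_hi=9.4.
(100−51)/(9.4−4.5) × (7.8−4.5) + 51 = 49/4.9 × 3.3 + 51 ≈ 84.00 → 84.
PM2.5: 195.0 ∈ [147.1, 198.8] ↔ index [101, 150].
101 + (195.0−147.1)·(150−101)/(198.8−147.1) = 101 + 47.9·49/51.7 ≈ 146.40, so AQI = 146.
Sub-indices: NO₂→155, O₃→296, CO→84, PM2.5→146. Overall AQI = max = 296; dominant pollutant is O₃.

296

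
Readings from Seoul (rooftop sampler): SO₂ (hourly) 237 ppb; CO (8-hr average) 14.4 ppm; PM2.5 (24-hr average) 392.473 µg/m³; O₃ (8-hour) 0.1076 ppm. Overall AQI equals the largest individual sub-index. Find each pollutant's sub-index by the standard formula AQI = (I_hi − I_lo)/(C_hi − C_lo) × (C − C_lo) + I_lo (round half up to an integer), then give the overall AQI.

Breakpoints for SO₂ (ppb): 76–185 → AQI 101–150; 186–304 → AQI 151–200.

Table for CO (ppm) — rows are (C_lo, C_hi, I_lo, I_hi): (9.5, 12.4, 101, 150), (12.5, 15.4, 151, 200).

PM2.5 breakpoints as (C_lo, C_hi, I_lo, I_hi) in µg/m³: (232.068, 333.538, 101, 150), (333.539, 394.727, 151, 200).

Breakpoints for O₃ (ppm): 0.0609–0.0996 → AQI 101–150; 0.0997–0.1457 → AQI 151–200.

198

SO₂: 237 ∈ [186, 304] ↔ index [151, 200].
151 + (237−186)·(200−151)/(304−186) = 151 + 51·49/118 ≈ 172.18, so AQI = 172.
CO 14.4: bracket 12.5–15.4 → index 151–200; slope 49/2.9, offset 1.9.
AQI = 151 + 49/2.9·1.9 ≈ 183.10 ⇒ 183.
PM2.5: 392.473 lies in 333.539–394.727, so I_lo=151, I_hi=200, C_lo=333.539, C_hi=394.727.
(200−151)/(394.727−333.539) × (392.473−333.539) + 151 = 49/61.188 × 58.934 + 151 ≈ 198.19 → 198.
O₃: 0.1076 lies in 0.0997–0.1457, so I_lo=151, I_hi=200, C_lo=0.0997, C_hi=0.1457.
(200−151)/(0.1457−0.0997) × (0.1076−0.0997) + 151 = 49/0.0460 × 0.0079 + 151 ≈ 159.42 → 159.
Sub-indices: SO₂→172, CO→183, PM2.5→198, O₃→159. Overall AQI = max = 198; dominant pollutant is PM2.5.
AQI 198: Unhealthy.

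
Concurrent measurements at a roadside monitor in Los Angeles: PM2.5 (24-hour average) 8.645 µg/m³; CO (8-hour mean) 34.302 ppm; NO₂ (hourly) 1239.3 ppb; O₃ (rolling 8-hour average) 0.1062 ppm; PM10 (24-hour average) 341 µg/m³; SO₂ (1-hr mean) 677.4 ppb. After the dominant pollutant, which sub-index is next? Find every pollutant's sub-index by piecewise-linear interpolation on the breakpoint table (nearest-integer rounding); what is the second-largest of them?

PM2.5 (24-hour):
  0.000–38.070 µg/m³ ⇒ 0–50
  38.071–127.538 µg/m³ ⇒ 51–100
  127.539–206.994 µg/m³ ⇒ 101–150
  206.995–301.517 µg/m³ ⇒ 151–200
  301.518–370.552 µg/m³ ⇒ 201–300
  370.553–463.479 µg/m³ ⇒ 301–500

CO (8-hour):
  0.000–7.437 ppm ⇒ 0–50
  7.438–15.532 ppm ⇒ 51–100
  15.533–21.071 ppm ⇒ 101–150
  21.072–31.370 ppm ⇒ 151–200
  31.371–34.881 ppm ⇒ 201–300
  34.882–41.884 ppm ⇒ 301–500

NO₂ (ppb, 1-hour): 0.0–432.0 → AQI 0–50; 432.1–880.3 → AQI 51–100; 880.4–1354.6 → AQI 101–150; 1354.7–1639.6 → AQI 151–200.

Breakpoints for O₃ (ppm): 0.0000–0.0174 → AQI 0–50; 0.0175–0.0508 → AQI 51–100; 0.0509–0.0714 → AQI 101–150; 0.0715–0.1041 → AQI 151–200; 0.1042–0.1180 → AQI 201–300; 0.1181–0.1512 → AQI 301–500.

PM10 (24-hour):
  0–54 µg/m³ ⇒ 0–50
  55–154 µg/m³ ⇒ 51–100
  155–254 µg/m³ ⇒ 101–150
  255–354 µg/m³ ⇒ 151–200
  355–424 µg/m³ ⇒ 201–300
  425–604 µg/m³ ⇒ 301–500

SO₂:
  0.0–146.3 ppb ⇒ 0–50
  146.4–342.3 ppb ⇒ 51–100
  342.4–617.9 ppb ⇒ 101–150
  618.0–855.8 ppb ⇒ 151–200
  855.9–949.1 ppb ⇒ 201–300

215

PM2.5: 8.645 ∈ [0.000, 38.070] ↔ index [0, 50].
0 + (8.645−0.000)·(50−0)/(38.070−0.000) = 0 + 8.645·50/38.070 ≈ 11.35, so AQI = 11.
CO: 34.302 lies in 31.371–34.881, so I_lo=201, I_hi=300, C_lo=31.371, C_hi=34.881.
(300−201)/(34.881−31.371) × (34.302−31.371) + 201 = 99/3.510 × 2.931 + 201 ≈ 283.67 → 284.
NO₂: row 880.4–1354.6 (AQI 101–150). (150−101)·(1239.3−880.4)/(1354.6−880.4) + 101 = 49·358.9/474.2 + 101 ≈ 138.09 → 138.
O₃: 0.1062 lies in 0.1042–0.1180, so I_lo=201, I_hi=300, C_lo=0.1042, C_hi=0.1180.
(300−201)/(0.1180−0.1042) × (0.1062−0.1042) + 201 = 99/0.0138 × 0.0020 + 201 ≈ 215.35 → 215.
PM10 341: bracket 255–354 → index 151–200; slope 49/99, offset 86.
AQI = 151 + 49/99·86 ≈ 193.57 ⇒ 194.
SO₂ 677.4: bracket 618.0–855.8 → index 151–200; slope 49/237.8, offset 59.4.
AQI = 151 + 49/237.8·59.4 ≈ 163.24 ⇒ 163.
Sub-indices: PM2.5→11, CO→284, NO₂→138, O₃→215, PM10→194, SO₂→163. Ranked high→low: 284, 215, 194, 163, 138, 11. Second-highest sub-index = 215.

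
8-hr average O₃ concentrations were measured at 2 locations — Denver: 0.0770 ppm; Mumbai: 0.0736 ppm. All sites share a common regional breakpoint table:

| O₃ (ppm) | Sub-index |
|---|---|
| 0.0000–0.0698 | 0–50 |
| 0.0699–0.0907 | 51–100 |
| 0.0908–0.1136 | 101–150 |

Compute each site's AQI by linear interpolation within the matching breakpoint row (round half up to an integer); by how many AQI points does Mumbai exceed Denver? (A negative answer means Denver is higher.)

-8

Denver: 0.0770 ∈ [0.0699, 0.0907] ↔ index [51, 100].
51 + (0.0770−0.0699)·(100−51)/(0.0907−0.0699) = 51 + 0.0071·49/0.0208 ≈ 67.73, so AQI = 68.
Mumbai: 0.0736 lies in 0.0699–0.0907, so I_lo=51, I_hi=100, C_lo=0.0699, C_hi=0.0907.
(100−51)/(0.0907−0.0699) × (0.0736−0.0699) + 51 = 49/0.0208 × 0.0037 + 51 ≈ 59.72 → 60.
AQIs: Denver=68, Mumbai=60. Mumbai (60) − Denver (68) = -8.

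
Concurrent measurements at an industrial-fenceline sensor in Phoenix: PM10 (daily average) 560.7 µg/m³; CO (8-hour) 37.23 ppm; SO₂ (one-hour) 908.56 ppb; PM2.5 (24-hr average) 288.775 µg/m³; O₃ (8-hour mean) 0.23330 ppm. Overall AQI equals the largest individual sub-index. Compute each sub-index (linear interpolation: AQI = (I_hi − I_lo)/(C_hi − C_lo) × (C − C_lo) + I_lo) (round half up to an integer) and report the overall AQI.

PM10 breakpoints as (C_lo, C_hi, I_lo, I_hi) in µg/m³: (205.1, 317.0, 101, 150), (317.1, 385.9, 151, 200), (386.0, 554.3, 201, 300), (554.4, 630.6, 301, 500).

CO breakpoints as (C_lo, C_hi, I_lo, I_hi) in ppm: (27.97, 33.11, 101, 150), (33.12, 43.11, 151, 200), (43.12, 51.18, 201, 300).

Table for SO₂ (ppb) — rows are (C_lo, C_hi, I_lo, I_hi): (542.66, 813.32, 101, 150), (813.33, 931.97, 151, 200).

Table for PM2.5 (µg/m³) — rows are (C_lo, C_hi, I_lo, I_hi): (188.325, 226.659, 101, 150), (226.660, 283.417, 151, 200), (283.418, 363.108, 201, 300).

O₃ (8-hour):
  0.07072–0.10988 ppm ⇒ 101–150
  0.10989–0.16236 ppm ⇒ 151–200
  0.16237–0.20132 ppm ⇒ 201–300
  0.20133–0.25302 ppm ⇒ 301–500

424

PM10 560.7: bracket 554.4–630.6 → index 301–500; slope 199/76.2, offset 6.3.
AQI = 301 + 199/76.2·6.3 ≈ 317.45 ⇒ 317.
CO: 37.23 ∈ [33.12, 43.11] ↔ index [151, 200].
151 + (37.23−33.12)·(200−151)/(43.11−33.12) = 151 + 4.11·49/9.99 ≈ 171.16, so AQI = 171.
SO₂ 908.56: bracket 813.33–931.97 → index 151–200; slope 49/118.64, offset 95.23.
AQI = 151 + 49/118.64·95.23 ≈ 190.33 ⇒ 190.
PM2.5: 288.775 ∈ [283.418, 363.108] ↔ index [201, 300].
201 + (288.775−283.418)·(300−201)/(363.108−283.418) = 201 + 5.357·99/79.690 ≈ 207.66, so AQI = 208.
O₃: row 0.20133–0.25302 (AQI 301–500). (500−301)·(0.23330−0.20133)/(0.25302−0.20133) + 301 = 199·0.03197/0.05169 + 301 ≈ 424.08 → 424.
Sub-indices: PM10→317, CO→171, SO₂→190, PM2.5→208, O₃→424. Overall AQI = max = 424; dominant pollutant is O₃.
AQI 424: Hazardous.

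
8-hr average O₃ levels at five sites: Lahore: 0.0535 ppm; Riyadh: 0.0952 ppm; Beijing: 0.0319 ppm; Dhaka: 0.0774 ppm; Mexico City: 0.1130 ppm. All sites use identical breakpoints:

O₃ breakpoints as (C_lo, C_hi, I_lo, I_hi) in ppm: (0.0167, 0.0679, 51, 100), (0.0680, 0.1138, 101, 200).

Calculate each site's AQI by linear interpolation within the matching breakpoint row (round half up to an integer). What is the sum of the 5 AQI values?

Lahore: 0.0535 lies in 0.0167–0.0679, so I_lo=51, I_hi=100, C_lo=0.0167, C_hi=0.0679.
(100−51)/(0.0679−0.0167) × (0.0535−0.0167) + 51 = 49/0.0512 × 0.0368 + 51 ≈ 86.22 → 86.
Riyadh 0.0952: bracket 0.0680–0.1138 → index 101–200; slope 99/0.0458, offset 0.0272.
AQI = 101 + 99/0.0458·0.0272 ≈ 159.79 ⇒ 160.
Beijing: 0.0319 lies in 0.0167–0.0679, so I_lo=51, I_hi=100, C_lo=0.0167, C_hi=0.0679.
(100−51)/(0.0679−0.0167) × (0.0319−0.0167) + 51 = 49/0.0512 × 0.0152 + 51 ≈ 65.55 → 66.
Dhaka: 0.0774 ∈ [0.0680, 0.1138] ↔ index [101, 200].
101 + (0.0774−0.0680)·(200−101)/(0.1138−0.0680) = 101 + 0.0094·99/0.0458 ≈ 121.32, so AQI = 121.
Mexico City: 0.1130 ∈ [0.0680, 0.1138] ↔ index [101, 200].
101 + (0.1130−0.0680)·(200−101)/(0.1138−0.0680) = 101 + 0.0450·99/0.0458 ≈ 198.27, so AQI = 198.
AQIs: Lahore=86, Riyadh=160, Beijing=66, Dhaka=121, Mexico City=198. Sum = 86 + 160 + 66 + 121 + 198 = 631.

631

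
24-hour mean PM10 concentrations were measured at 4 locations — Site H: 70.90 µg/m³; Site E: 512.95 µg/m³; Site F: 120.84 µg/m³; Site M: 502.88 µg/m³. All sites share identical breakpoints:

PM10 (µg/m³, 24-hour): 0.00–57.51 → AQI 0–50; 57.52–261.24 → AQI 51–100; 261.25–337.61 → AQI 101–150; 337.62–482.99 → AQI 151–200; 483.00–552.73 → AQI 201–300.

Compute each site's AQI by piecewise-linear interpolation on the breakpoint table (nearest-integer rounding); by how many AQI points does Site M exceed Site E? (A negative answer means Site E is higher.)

Site H: row 57.52–261.24 (AQI 51–100). (100−51)·(70.90−57.52)/(261.24−57.52) + 51 = 49·13.38/203.72 + 51 ≈ 54.22 → 54.
Site E: 512.95 lies in 483.00–552.73, so I_lo=201, I_hi=300, C_lo=483.00, C_hi=552.73.
(300−201)/(552.73−483.00) × (512.95−483.00) + 201 = 99/69.73 × 29.95 + 201 ≈ 243.52 → 244.
Site F: 120.84 lies in 57.52–261.24, so I_lo=51, I_hi=100, C_lo=57.52, C_hi=261.24.
(100−51)/(261.24−57.52) × (120.84−57.52) + 51 = 49/203.72 × 63.32 + 51 ≈ 66.23 → 66.
Site M: 502.88 lies in 483.00–552.73, so I_lo=201, I_hi=300, C_lo=483.00, C_hi=552.73.
(300−201)/(552.73−483.00) × (502.88−483.00) + 201 = 99/69.73 × 19.88 + 201 ≈ 229.22 → 229.
AQIs: Site H=54, Site E=244, Site F=66, Site M=229. Site M (229) − Site E (244) = -15.

-15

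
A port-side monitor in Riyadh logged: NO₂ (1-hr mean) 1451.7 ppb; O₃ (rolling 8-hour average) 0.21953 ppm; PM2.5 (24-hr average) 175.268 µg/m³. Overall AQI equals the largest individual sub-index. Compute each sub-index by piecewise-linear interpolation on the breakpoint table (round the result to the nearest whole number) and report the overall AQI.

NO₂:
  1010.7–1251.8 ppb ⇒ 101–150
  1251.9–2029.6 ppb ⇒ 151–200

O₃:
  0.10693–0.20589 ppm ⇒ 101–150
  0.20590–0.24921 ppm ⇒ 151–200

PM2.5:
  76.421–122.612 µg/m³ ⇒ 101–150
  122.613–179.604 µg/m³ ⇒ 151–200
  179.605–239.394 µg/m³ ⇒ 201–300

NO₂: row 1251.9–2029.6 (AQI 151–200). (200−151)·(1451.7−1251.9)/(2029.6−1251.9) + 151 = 49·199.8/777.7 + 151 ≈ 163.59 → 164.
O₃: 0.21953 ∈ [0.20590, 0.24921] ↔ index [151, 200].
151 + (0.21953−0.20590)·(200−151)/(0.24921−0.20590) = 151 + 0.01363·49/0.04331 ≈ 166.42, so AQI = 166.
PM2.5: 175.268 lies in 122.613–179.604, so I_lo=151, I_hi=200, C_lo=122.613, C_hi=179.604.
(200−151)/(179.604−122.613) × (175.268−122.613) + 151 = 49/56.991 × 52.655 + 151 ≈ 196.27 → 196.
Sub-indices: NO₂→164, O₃→166, PM2.5→196. Overall AQI = max = 196; dominant pollutant is PM2.5.

196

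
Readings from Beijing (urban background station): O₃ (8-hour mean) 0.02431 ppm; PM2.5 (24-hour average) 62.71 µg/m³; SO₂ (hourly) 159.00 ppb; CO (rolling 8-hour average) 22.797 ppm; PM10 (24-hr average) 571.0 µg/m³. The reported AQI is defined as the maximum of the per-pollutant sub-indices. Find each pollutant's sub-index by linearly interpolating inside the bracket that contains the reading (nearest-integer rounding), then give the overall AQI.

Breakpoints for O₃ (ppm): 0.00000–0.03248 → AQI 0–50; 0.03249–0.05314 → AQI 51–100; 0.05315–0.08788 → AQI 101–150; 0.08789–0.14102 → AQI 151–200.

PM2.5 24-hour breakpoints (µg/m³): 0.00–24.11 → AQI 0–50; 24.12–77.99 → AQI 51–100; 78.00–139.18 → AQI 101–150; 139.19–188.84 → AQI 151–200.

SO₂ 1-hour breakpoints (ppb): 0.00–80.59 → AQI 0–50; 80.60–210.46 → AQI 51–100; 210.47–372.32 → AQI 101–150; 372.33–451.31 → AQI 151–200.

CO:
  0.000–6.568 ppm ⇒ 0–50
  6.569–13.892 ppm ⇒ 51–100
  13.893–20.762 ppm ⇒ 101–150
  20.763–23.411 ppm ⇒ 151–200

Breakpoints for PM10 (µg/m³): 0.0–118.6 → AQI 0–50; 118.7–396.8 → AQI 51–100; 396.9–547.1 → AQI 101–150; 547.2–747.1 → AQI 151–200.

O₃ 0.02431: bracket 0.00000–0.03248 → index 0–50; slope 50/0.03248, offset 0.02431.
AQI = 0 + 50/0.03248·0.02431 ≈ 37.42 ⇒ 37.
PM2.5: row 24.12–77.99 (AQI 51–100). (100−51)·(62.71−24.12)/(77.99−24.12) + 51 = 49·38.59/53.87 + 51 ≈ 86.10 → 86.
SO₂: 159.00 ∈ [80.60, 210.46] ↔ index [51, 100].
51 + (159.00−80.60)·(100−51)/(210.46−80.60) = 51 + 78.40·49/129.86 ≈ 80.58, so AQI = 81.
CO: 22.797 ∈ [20.763, 23.411] ↔ index [151, 200].
151 + (22.797−20.763)·(200−151)/(23.411−20.763) = 151 + 2.034·49/2.648 ≈ 188.64, so AQI = 189.
PM10 571.0: bracket 547.2–747.1 → index 151–200; slope 49/199.9, offset 23.8.
AQI = 151 + 49/199.9·23.8 ≈ 156.83 ⇒ 157.
Sub-indices: O₃→37, PM2.5→86, SO₂→81, CO→189, PM10→157. Overall AQI = max = 189; dominant pollutant is CO.

189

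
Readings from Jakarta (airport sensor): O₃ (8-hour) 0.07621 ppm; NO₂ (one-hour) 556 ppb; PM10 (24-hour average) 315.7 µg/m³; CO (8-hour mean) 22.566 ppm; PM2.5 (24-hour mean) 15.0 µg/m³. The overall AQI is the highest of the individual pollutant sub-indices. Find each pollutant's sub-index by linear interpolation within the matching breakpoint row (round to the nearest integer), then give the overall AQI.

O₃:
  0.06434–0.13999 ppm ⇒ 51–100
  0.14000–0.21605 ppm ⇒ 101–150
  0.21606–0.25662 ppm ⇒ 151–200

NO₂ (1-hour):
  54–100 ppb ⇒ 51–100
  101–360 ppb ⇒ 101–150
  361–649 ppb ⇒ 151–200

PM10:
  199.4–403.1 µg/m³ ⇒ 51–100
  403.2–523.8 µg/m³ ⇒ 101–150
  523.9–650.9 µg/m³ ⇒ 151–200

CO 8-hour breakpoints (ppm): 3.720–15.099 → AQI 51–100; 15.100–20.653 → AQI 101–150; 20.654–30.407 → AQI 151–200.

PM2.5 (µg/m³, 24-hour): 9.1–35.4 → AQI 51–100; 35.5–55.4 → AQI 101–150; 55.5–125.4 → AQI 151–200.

184

O₃: row 0.06434–0.13999 (AQI 51–100). (100−51)·(0.07621−0.06434)/(0.13999−0.06434) + 51 = 49·0.01187/0.07565 + 51 ≈ 58.69 → 59.
NO₂: 556 lies in 361–649, so I_lo=151, I_hi=200, C_lo=361, C_hi=649.
(200−151)/(649−361) × (556−361) + 151 = 49/288 × 195 + 151 ≈ 184.18 → 184.
PM10 315.7: bracket 199.4–403.1 → index 51–100; slope 49/203.7, offset 116.3.
AQI = 51 + 49/203.7·116.3 ≈ 78.98 ⇒ 79.
CO: row 20.654–30.407 (AQI 151–200). (200−151)·(22.566−20.654)/(30.407−20.654) + 151 = 49·1.912/9.753 + 151 ≈ 160.61 → 161.
PM2.5: 15.0 lies in 9.1–35.4, so I_lo=51, I_hi=100, C_lo=9.1, C_hi=35.4.
(100−51)/(35.4−9.1) × (15.0−9.1) + 51 = 49/26.3 × 5.9 + 51 ≈ 61.99 → 62.
Sub-indices: O₃→59, NO₂→184, PM10→79, CO→161, PM2.5→62. Overall AQI = max = 184; dominant pollutant is NO₂.
AQI 184: Unhealthy.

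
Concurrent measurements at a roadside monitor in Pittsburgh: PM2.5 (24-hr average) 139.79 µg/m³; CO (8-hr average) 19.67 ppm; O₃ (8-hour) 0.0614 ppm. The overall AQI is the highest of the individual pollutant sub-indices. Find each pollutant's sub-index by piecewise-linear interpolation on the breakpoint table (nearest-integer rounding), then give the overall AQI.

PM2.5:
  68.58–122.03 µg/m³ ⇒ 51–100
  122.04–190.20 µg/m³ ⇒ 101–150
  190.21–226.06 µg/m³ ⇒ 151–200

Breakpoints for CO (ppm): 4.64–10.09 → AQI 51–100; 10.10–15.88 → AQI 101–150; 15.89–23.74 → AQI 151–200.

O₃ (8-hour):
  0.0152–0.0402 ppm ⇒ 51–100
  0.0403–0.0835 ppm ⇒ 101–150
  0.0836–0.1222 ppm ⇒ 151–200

PM2.5 139.79: bracket 122.04–190.20 → index 101–150; slope 49/68.16, offset 17.75.
AQI = 101 + 49/68.16·17.75 ≈ 113.76 ⇒ 114.
CO: 19.67 lies in 15.89–23.74, so I_lo=151, I_hi=200, C_lo=15.89, C_hi=23.74.
(200−151)/(23.74−15.89) × (19.67−15.89) + 151 = 49/7.85 × 3.78 + 151 ≈ 174.59 → 175.
O₃: 0.0614 lies in 0.0403–0.0835, so I_lo=101, I_hi=150, C_lo=0.0403, C_hi=0.0835.
(150−101)/(0.0835−0.0403) × (0.0614−0.0403) + 101 = 49/0.0432 × 0.0211 + 101 ≈ 124.93 → 125.
Sub-indices: PM2.5→114, CO→175, O₃→125. Overall AQI = max = 175; dominant pollutant is CO.

175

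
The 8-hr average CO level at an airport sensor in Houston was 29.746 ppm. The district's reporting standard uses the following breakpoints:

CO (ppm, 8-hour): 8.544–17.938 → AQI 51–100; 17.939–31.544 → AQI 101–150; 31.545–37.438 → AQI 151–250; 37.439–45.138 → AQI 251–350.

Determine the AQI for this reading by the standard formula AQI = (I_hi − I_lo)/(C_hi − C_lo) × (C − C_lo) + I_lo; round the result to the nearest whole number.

CO 29.746: bracket 17.939–31.544 → index 101–150; slope 49/13.605, offset 11.807.
AQI = 101 + 49/13.605·11.807 ≈ 143.52 ⇒ 144.

144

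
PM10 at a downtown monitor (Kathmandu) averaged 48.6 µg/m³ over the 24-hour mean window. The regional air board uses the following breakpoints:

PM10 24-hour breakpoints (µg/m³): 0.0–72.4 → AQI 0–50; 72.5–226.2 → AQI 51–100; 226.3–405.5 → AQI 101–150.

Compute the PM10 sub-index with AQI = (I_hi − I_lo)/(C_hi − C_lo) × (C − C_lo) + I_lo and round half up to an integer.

PM10: 48.6 lies in 0.0–72.4, so I_lo=0, I_hi=50, C_lo=0.0, C_hi=72.4.
(50−0)/(72.4−0.0) × (48.6−0.0) + 0 = 50/72.4 × 48.6 + 0 ≈ 33.56 → 34.

34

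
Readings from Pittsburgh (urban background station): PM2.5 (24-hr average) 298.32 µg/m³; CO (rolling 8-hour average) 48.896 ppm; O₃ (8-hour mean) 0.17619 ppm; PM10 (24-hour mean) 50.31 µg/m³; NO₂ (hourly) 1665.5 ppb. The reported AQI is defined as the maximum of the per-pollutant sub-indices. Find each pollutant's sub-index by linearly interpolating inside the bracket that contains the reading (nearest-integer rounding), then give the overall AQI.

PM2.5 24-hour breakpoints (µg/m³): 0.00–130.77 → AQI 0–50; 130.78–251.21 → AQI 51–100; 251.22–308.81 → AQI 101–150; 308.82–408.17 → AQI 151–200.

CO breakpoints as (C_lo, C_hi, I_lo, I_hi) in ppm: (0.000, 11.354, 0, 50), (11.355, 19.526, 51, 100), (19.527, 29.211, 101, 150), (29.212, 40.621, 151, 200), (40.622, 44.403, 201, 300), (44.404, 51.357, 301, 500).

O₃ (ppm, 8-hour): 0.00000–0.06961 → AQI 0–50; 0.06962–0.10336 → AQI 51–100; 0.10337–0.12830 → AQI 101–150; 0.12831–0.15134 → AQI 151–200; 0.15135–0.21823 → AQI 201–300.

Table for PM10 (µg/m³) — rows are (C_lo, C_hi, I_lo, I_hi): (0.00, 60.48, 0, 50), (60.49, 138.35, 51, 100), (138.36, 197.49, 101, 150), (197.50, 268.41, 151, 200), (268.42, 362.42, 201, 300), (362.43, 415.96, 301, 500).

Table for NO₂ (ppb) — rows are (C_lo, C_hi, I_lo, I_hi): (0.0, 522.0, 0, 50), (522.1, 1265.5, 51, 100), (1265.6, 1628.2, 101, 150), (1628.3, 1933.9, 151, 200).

PM2.5: 298.32 lies in 251.22–308.81, so I_lo=101, I_hi=150, C_lo=251.22, C_hi=308.81.
(150−101)/(308.81−251.22) × (298.32−251.22) + 101 = 49/57.59 × 47.10 + 101 ≈ 141.07 → 141.
CO 48.896: bracket 44.404–51.357 → index 301–500; slope 199/6.953, offset 4.492.
AQI = 301 + 199/6.953·4.492 ≈ 429.56 ⇒ 430.
O₃: 0.17619 ∈ [0.15135, 0.21823] ↔ index [201, 300].
201 + (0.17619−0.15135)·(300−201)/(0.21823−0.15135) = 201 + 0.02484·99/0.06688 ≈ 237.77, so AQI = 238.
PM10 50.31: bracket 0.00–60.48 → index 0–50; slope 50/60.48, offset 50.31.
AQI = 0 + 50/60.48·50.31 ≈ 41.59 ⇒ 42.
NO₂: 1665.5 ∈ [1628.3, 1933.9] ↔ index [151, 200].
151 + (1665.5−1628.3)·(200−151)/(1933.9−1628.3) = 151 + 37.2·49/305.6 ≈ 156.96, so AQI = 157.
Sub-indices: PM2.5→141, CO→430, O₃→238, PM10→42, NO₂→157. Overall AQI = max = 430; dominant pollutant is CO.

430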